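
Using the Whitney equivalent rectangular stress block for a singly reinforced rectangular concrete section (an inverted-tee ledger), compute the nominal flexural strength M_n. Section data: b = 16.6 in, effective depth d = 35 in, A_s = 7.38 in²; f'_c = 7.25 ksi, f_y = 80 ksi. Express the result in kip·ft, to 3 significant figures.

M_n ≈ 1580 kip·ft

T = A_s f_y = 7.38 × 80 = 590.4 kips.
a = T/(0.85 f'_c b) = 590.4/(0.85 × 7.25 × 16.6) = 5.771 in.
M_n = T(d − a/2) = 590.4 × (35 − 2.8855) = 18960.4 kip·in = 18960.4/12 = 1580.03 kip·ft.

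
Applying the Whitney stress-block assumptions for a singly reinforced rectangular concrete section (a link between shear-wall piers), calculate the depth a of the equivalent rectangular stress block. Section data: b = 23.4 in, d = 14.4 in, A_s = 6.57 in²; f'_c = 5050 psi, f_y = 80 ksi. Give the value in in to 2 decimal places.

a ≈ 5.23 in

T = A_s f_y = 6.57 × 80 = 525.6 kips.
a = T/(0.85 f'_c b) = 525.6/(0.85 × 5.05 × 23.4) = 5.23 in.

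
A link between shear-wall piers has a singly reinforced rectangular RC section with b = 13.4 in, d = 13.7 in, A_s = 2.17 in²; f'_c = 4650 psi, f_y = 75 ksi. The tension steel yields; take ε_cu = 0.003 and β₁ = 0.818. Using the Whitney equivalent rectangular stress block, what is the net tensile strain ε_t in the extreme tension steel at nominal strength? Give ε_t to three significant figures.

ε_t ≈ 0.00794

a = A_s f_y/(0.85 f'_c b) = 3.073 in.
β₁ = 0.818, so c = a/β₁ = 3.073/0.818 = 3.757 in.
From the linear strain diagram with ε_cu = 0.003: ε_t = 0.003 (d − c)/c = 0.003 × (13.7 − 3.757)/3.757 = 0.00794.
Since ε_t ≥ 0.005, the section is tension-controlled.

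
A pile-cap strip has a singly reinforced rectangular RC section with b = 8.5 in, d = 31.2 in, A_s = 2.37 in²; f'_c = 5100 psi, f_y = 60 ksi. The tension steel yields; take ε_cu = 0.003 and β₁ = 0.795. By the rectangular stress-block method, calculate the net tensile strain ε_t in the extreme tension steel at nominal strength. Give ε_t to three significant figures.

a = A_s f_y/(0.85 f'_c b) = 3.859 in.
β₁ = 0.795, so c = a/β₁ = 3.859/0.795 = 4.854 in.
From the linear strain diagram with ε_cu = 0.003: ε_t = 0.003 (d − c)/c = 0.003 × (31.2 − 4.854)/4.854 = 0.0163.
Since ε_t ≥ 0.005, the section is tension-controlled.

ε_t ≈ 0.0163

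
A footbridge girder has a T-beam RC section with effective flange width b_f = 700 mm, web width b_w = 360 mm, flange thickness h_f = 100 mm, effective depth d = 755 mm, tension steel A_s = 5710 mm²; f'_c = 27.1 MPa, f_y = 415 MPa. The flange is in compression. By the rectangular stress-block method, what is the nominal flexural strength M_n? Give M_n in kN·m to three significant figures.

Tension: T = A_s f_y = 5710 × 415 = 2369650 N.
Try a within the flange: a = T/(0.85 f'_c b_f) = 2369650/(0.85 × 27.1 × 700) = 146.96 mm.
a = 146.96 > h_f = 100 mm: the block extends into the web. Split into flange-overhang and web parts.
C_f = 0.85 f'_c (b_f − b_w) h_f = 0.85 × 27.1 × (700 − 360) × 100 = 783190 N.
Remaining web compression depth: a_w = (T − C_f)/(0.85 f'_c b_w) = (2369650 − 783190)/(0.85 × 27.1 × 360) = 191.31 mm.
M_n = C_f(d − h_f/2) + (T − C_f)(d − a_w/2) = 783190 × (755 − 50) + 1586460 × (755 − 95.655) = 552.15 + 1046.02 = 1598.17 × 10⁶ N·mm.
M_n = 1598.17 kN·m.

M_n ≈ 1600 kN·m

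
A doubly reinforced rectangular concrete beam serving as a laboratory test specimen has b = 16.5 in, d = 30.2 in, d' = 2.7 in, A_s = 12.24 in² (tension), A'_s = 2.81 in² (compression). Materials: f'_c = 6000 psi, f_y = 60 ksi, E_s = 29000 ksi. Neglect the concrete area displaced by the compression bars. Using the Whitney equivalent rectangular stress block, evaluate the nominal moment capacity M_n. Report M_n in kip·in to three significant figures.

M_n ≈ 19800 kip·in

Assume both steels yield.
a = (A_s − A'_s) f_y/(0.85 f'_c b) = (12.24 − 2.81) × 60/(0.85 × 6 × 16.5) = 6.724 in.
c = a/β₁ = 6.724/0.75 = 8.965 in; ε'_s = 0.003(c − d')/c = 0.0021 ≥ ε_y = 0.0021, so the compression steel yields.
M_n = (A_s − A'_s) f_y (d − a/2) + A'_s f_y (d − d') = 565.8 × (30.2 − 3.362) + 168.6 × (30.2 − 2.7) = 15184.9 + 4636.5 = 19821.4 kip·in.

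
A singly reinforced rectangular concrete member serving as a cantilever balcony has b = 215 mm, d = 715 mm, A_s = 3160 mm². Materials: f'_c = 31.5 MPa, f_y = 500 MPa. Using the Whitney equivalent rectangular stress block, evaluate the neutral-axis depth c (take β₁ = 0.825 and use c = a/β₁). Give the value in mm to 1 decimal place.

c ≈ 332.7 mm

T = A_s f_y = 3160 × 500 = 1580000 N = 1580 kN.
Setting C = 0.85 f'_c a b equal to T: a = 1580000/(0.85 × 31.5 × 215) = 274.466 mm.
With β₁ = 0.825, c = a/β₁ = 274.466/0.825 = 332.7 mm.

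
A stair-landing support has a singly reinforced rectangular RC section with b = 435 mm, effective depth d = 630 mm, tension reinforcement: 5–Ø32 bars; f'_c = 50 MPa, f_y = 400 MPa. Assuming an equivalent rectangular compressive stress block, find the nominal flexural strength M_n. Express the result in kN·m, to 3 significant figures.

M_n ≈ 943 kN·m

A_s = 5 × 804 = 4020 mm².
T = A_s f_y = 4020 × 400 = 1608000 N = 1608 kN.
From C = T: a = T/(0.85 f'_c b) = 1608000/(0.85 × 50 × 435) = 86.98 mm.
M_n = T(d − a/2) = 1608 kN × (630 − 43.49) mm = 943.11 kN·m.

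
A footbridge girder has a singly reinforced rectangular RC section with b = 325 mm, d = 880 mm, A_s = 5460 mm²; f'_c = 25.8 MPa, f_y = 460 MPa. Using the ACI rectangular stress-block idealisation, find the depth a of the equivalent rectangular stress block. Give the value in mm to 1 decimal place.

a ≈ 352.4 mm

T = A_s f_y = 5460 × 460 = 2511600 N = 2511.6 kN.
Setting C = 0.85 f'_c a b equal to T: a = 2511600/(0.85 × 25.8 × 325) = 352.4 mm.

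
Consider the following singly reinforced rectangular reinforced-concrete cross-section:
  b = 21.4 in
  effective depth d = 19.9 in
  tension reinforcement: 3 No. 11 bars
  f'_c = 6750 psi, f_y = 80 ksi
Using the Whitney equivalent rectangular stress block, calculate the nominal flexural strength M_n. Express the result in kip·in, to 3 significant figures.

A_s = 3 × 1.56 = 4.68 in².
T = A_s f_y = 4.68 × 80 = 374.4 kips.
a = T/(0.85 f'_c b) = 374.4/(0.85 × 6.75 × 21.4) = 3.049 in.
M_n = T(d − a/2) = 374.4 × (19.9 − 1.5245) = 6879.8 kip·in.

M_n ≈ 6880 kip·in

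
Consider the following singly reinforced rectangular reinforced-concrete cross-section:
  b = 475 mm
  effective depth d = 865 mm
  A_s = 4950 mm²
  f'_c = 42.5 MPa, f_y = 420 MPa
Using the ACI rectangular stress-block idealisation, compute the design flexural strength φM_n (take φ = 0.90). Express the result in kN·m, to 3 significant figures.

φM_n ≈ 1510 kN·m

T = A_s f_y = 4950 × 420 = 2079000 N = 2079 kN.
From C = T: a = T/(0.85 f'_c b) = 2079000/(0.85 × 42.5 × 475) = 121.16 mm.
M_n = T(d − a/2) = 2079 kN × (865 − 60.58) mm = 1672.39 kN·m.
φM_n = 0.90 × 1672.39 = 1505.15 kN·m.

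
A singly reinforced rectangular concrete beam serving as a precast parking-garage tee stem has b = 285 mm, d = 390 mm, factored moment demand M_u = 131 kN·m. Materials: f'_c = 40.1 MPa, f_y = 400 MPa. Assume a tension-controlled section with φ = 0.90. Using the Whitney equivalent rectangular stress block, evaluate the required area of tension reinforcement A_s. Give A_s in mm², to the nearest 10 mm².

A_s ≈ 980 mm²

M_n = M_u/φ = 131/0.90 = 145.556 kN·m.
With M_n = 0.85 f'_c a b (d − a/2), solve the quadratic for a:
a = d − √(d² − 2M_n/(0.85 f'_c b)) = 390 − √(390² − 2 × 145.556×10⁶/(0.85 × 40.1 × 285)) = 40.53 mm.
A_s = 0.85 f'_c a b / f_y = 0.85 × 40.1 × 40.53 × 285 / 400 = 984.3 mm².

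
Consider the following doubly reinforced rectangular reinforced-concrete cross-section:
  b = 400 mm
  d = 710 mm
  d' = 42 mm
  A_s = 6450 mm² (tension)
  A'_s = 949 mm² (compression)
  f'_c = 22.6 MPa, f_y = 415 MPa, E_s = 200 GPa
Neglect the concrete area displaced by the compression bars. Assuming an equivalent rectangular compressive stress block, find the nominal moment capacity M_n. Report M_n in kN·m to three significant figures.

Assume both tension and compression steel yield.
Net tension couple steel: A_s − A'_s = 5501 mm².
a = (A_s − A'_s) f_y / (0.85 f'_c b) = 2282915/(0.85 × 22.6 × 400) = 297.10 mm.
c = a/β₁ = 297.10/0.85 = 349.53 mm; ε'_s = 0.003(c − d')/c = 0.0026 ≥ f_y/E_s = 0.0021, so compression steel does yield.
M_n = (A_s − A'_s) f_y (d − a/2) + A'_s f_y (d − d') = [2282915 × (710 − 148.55) + 393835 × (710 − 42)] × 10⁻⁶ = 1281.74 + 263.08 = 1544.82 kN·m.

M_n ≈ 1540 kN·m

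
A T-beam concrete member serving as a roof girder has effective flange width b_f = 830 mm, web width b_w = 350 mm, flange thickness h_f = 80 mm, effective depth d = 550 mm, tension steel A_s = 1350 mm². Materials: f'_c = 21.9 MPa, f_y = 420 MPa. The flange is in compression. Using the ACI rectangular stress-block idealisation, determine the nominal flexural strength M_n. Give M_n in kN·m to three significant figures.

Tension: T = A_s f_y = 1350 × 420 = 567000 N.
Try a within the flange: a = T/(0.85 f'_c b_f) = 567000/(0.85 × 21.9 × 830) = 36.70 mm.
Since a = 36.70 ≤ h_f = 80 mm, the stress block lies entirely in the flange; analyse as a rectangular beam of width b_f.
M_n = T(d − a/2) = 567000 × (550 − 18.35) = 301.45 × 10⁶ N·mm.
M_n = 301.45 kN·m.

M_n ≈ 301 kN·m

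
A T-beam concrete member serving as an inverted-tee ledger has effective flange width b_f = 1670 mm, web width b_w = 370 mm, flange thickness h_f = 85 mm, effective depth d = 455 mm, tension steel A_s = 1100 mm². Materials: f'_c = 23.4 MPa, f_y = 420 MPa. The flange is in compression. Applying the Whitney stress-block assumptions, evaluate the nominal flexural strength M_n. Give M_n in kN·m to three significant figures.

Tension: T = A_s f_y = 1100 × 420 = 462000 N.
Try a within the flange: a = T/(0.85 f'_c b_f) = 462000/(0.85 × 23.4 × 1670) = 13.91 mm.
Since a = 13.91 ≤ h_f = 85 mm, the stress block lies entirely in the flange; analyse as a rectangular beam of width b_f.
M_n = T(d − a/2) = 462000 × (455 − 6.955) = 207.00 × 10⁶ N·mm.
M_n = 207.00 kN·m.

M_n ≈ 207 kN·m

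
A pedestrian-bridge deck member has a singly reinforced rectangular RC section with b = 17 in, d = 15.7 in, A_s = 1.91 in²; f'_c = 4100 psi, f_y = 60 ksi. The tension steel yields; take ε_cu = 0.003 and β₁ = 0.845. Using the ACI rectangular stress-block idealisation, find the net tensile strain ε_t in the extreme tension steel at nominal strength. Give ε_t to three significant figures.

ε_t ≈ 0.0176

a = A_s f_y/(0.85 f'_c b) = 1.934 in.
β₁ = 0.845, so c = a/β₁ = 1.934/0.845 = 2.289 in.
From the linear strain diagram with ε_cu = 0.003: ε_t = 0.003 (d − c)/c = 0.003 × (15.7 − 2.289)/2.289 = 0.0176.
Since ε_t ≥ 0.005, the section is tension-controlled.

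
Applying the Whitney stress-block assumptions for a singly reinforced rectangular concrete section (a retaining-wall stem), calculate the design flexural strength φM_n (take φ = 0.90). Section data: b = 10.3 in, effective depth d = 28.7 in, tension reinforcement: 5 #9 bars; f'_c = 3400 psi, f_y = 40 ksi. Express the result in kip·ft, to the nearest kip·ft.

A_s = 5 × 1 = 5 in².
T = A_s f_y = 5 × 40 = 200 kips.
a = T/(0.85 f'_c b) = 200/(0.85 × 3.4 × 10.3) = 6.719 in.
M_n = T(d − a/2) = 200 × (28.7 − 3.3595) = 5068.1 kip·in = 5068.1/12 = 422.34 kip·ft.
φM_n = 0.90 × 422.34 = 380.11 kip·ft.

φM_n ≈ 380 kip·ft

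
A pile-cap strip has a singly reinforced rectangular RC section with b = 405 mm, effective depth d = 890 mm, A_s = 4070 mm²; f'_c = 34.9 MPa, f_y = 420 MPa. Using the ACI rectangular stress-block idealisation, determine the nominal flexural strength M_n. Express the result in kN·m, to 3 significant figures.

T = A_s f_y = 4070 × 420 = 1709400 N = 1709.4 kN.
From C = T: a = T/(0.85 f'_c b) = 1709400/(0.85 × 34.9 × 405) = 142.28 mm.
M_n = T(d − a/2) = 1709.4 kN × (890 − 71.14) mm = 1399.76 kN·m.

M_n ≈ 1400 kN·m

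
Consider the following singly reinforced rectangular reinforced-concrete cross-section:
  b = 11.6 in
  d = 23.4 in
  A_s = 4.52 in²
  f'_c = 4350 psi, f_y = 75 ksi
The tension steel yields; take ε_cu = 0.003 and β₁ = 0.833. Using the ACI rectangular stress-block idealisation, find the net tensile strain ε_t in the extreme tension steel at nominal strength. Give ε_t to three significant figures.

ε_t ≈ 0.00440

a = A_s f_y/(0.85 f'_c b) = 7.904 in.
β₁ = 0.833, so c = a/β₁ = 7.904/0.833 = 9.489 in.
From the linear strain diagram with ε_cu = 0.003: ε_t = 0.003 (d − c)/c = 0.003 × (23.4 − 9.489)/9.489 = 0.00440.
ε_t is between 0.004 and 0.005 — transition zone.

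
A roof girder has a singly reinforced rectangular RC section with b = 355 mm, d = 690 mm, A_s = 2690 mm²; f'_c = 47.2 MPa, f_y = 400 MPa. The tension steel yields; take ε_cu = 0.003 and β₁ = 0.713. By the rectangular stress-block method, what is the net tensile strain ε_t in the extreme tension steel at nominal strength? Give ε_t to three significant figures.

ε_t ≈ 0.0165

a = A_s f_y/(0.85 f'_c b) = 75.55 mm.
β₁ = 0.713, so c = a/β₁ = 75.55/0.713 = 105.96 mm.
From the linear strain diagram with ε_cu = 0.003: ε_t = 0.003 (d − c)/c = 0.003 × (690 − 105.96)/105.96 = 0.0165.
Since ε_t ≥ 0.005, the section is tension-controlled.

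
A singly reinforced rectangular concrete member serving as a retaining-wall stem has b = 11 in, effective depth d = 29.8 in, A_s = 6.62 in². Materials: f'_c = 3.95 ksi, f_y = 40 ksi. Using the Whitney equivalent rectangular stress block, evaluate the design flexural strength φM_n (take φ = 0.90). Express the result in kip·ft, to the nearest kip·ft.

φM_n ≈ 521 kip·ft

T = A_s f_y = 6.62 × 40 = 264.8 kips.
a = T/(0.85 f'_c b) = 264.8/(0.85 × 3.95 × 11) = 7.170 in.
M_n = T(d − a/2) = 264.8 × (29.8 − 3.585) = 6941.7 kip·in = 6941.7/12 = 578.48 kip·ft.
φM_n = 0.90 × 578.48 = 520.63 kip·ft.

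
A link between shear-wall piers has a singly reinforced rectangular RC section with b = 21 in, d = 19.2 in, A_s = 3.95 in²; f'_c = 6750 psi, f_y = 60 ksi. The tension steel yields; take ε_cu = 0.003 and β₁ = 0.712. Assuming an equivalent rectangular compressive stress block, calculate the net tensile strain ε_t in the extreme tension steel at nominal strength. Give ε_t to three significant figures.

ε_t ≈ 0.0178

a = A_s f_y/(0.85 f'_c b) = 1.967 in.
β₁ = 0.712, so c = a/β₁ = 1.967/0.712 = 2.763 in.
From the linear strain diagram with ε_cu = 0.003: ε_t = 0.003 (d − c)/c = 0.003 × (19.2 − 2.763)/2.763 = 0.0178.
Since ε_t ≥ 0.005, the section is tension-controlled.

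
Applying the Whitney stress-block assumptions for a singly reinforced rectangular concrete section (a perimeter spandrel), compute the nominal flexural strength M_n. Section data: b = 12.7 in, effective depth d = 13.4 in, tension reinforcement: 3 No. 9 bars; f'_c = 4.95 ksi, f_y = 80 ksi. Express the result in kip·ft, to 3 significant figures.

M_n ≈ 223 kip·ft

A_s = 3 × 1 = 3 in².
T = A_s f_y = 3 × 80 = 240 kips.
a = T/(0.85 f'_c b) = 240/(0.85 × 4.95 × 12.7) = 4.491 in.
M_n = T(d − a/2) = 240 × (13.4 − 2.2455) = 2677.1 kip·in = 2677.1/12 = 223.09 kip·ft.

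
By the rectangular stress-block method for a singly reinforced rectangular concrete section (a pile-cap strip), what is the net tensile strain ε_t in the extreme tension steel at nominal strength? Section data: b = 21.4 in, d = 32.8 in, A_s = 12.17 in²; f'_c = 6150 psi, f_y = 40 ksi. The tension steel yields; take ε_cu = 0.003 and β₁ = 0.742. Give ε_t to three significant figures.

a = A_s f_y/(0.85 f'_c b) = 4.352 in.
β₁ = 0.742, so c = a/β₁ = 4.352/0.742 = 5.865 in.
From the linear strain diagram with ε_cu = 0.003: ε_t = 0.003 (d − c)/c = 0.003 × (32.8 − 5.865)/5.865 = 0.0138.
Since ε_t ≥ 0.005, the section is tension-controlled.

ε_t ≈ 0.0138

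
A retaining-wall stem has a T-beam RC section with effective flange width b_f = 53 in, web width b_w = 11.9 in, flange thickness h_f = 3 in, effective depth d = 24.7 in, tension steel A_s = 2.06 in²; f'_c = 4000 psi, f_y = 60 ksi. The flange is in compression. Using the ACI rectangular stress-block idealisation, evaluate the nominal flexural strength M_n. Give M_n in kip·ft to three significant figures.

Tension: T = A_s f_y = 2.06 × 60 = 123.6 kips.
Try a within the flange: a = T/(0.85 f'_c b_f) = 123.6/(0.85 × 4 × 53) = 0.686 in.
Since a = 0.686 ≤ h_f = 3 in, the stress block lies entirely in the flange; analyse as a rectangular beam of width b_f.
M_n = T(d − a/2) = 123.6 × (24.7 − 0.343) = 3010.5 kip·in.
M_n = 3010.5/12 = 250.88 kip·ft.

M_n ≈ 251 kip·ft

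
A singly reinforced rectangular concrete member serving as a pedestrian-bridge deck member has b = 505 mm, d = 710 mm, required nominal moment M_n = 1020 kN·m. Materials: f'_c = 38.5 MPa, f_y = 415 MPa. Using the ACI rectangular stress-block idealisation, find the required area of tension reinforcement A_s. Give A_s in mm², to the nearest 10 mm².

With M_n = 0.85 f'_c a b (d − a/2), solve the quadratic for a:
a = d − √(d² − 2M_n/(0.85 f'_c b)) = 710 − √(710² − 2 × 1020×10⁶/(0.85 × 38.5 × 505)) = 93.02 mm.
A_s = 0.85 f'_c a b / f_y = 0.85 × 38.5 × 93.02 × 505 / 415 = 3704.2 mm².

A_s ≈ 3700 mm²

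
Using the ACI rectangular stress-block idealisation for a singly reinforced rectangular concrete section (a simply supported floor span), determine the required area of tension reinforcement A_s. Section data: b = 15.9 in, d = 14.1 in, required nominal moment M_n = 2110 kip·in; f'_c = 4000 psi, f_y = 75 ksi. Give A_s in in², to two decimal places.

From M_n = 0.85 f'_c a b (d − a/2):
a = d − √(d² − 2M_n/(0.85 f'_c b)) = 14.1 − √(14.1² − 2 × 2110/(0.85 × 4 × 15.9)) = 3.111 in.
A_s = 0.85 f'_c a b / f_y = 0.85 × 4 × 3.111 × 15.9 / 75 = 2.242 in².

A_s ≈ 2.24 in²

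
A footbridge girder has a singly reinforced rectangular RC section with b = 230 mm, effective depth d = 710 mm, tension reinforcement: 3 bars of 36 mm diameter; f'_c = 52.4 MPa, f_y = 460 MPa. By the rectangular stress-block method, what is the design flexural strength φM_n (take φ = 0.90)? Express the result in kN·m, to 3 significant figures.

A_s = 3 × 1018 = 3054 mm².
T = A_s f_y = 3054 × 460 = 1404840 N = 1404.84 kN.
From C = T: a = T/(0.85 f'_c b) = 1404840/(0.85 × 52.4 × 230) = 137.14 mm.
M_n = T(d − a/2) = 1404.84 kN × (710 − 68.57) mm = 901.11 kN·m.
φM_n = 0.90 × 901.11 = 811.00 kN·m.

φM_n ≈ 811 kN·m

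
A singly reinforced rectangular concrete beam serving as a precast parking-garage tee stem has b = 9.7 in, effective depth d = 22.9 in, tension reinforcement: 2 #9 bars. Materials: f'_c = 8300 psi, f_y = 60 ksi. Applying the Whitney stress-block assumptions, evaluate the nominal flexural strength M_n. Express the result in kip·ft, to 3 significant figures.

M_n ≈ 220 kip·ft

A_s = 2 × 1 = 2 in².
T = A_s f_y = 2 × 60 = 120 kips.
a = T/(0.85 f'_c b) = 120/(0.85 × 8.3 × 9.7) = 1.754 in.
M_n = T(d − a/2) = 120 × (22.9 − 0.877) = 2642.8 kip·in = 2642.8/12 = 220.23 kip·ft.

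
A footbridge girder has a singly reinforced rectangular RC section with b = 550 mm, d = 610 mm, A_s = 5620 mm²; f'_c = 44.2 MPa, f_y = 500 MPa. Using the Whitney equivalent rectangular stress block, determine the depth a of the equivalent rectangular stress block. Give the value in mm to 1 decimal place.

a ≈ 136.0 mm

T = A_s f_y = 5620 × 500 = 2810000 N = 2810 kN.
Setting C = 0.85 f'_c a b equal to T: a = 2810000/(0.85 × 44.2 × 550) = 136.0 mm.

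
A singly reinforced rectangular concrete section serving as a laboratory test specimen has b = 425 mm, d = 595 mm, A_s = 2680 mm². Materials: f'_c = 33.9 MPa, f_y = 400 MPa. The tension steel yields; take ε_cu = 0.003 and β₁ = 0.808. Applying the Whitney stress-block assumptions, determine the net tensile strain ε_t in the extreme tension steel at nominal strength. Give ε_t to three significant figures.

a = A_s f_y/(0.85 f'_c b) = 87.54 mm.
β₁ = 0.808, so c = a/β₁ = 87.54/0.808 = 108.34 mm.
From the linear strain diagram with ε_cu = 0.003: ε_t = 0.003 (d − c)/c = 0.003 × (595 − 108.34)/108.34 = 0.0135.
Since ε_t ≥ 0.005, the section is tension-controlled.

ε_t ≈ 0.0135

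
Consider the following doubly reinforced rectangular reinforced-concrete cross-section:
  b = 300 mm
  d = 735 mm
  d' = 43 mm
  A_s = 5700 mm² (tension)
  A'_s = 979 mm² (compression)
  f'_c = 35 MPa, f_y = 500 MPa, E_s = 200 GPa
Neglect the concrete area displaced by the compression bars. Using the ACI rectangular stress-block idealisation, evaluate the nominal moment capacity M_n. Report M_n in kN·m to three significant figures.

Assume both tension and compression steel yield.
Net tension couple steel: A_s − A'_s = 4721 mm².
a = (A_s − A'_s) f_y / (0.85 f'_c b) = 2360500/(0.85 × 35 × 300) = 264.48 mm.
c = a/β₁ = 264.48/0.8 = 330.60 mm; ε'_s = 0.003(c − d')/c = 0.0026 ≥ f_y/E_s = 0.0025, so compression steel does yield.
M_n = (A_s − A'_s) f_y (d − a/2) + A'_s f_y (d − d') = [2360500 × (735 − 132.24) + 489500 × (735 − 43)] × 10⁻⁶ = 1422.81 + 338.73 = 1761.54 kN·m.

M_n ≈ 1760 kN·m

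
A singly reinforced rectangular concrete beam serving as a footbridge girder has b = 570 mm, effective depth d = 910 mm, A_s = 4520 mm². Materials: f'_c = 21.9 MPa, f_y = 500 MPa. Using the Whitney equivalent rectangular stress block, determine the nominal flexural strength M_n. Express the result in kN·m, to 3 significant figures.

M_n ≈ 1820 kN·m

T = A_s f_y = 4520 × 500 = 2260000 N = 2260 kN.
From C = T: a = T/(0.85 f'_c b) = 2260000/(0.85 × 21.9 × 570) = 213.00 mm.
M_n = T(d − a/2) = 2260 kN × (910 − 106.5) mm = 1815.91 kN·m.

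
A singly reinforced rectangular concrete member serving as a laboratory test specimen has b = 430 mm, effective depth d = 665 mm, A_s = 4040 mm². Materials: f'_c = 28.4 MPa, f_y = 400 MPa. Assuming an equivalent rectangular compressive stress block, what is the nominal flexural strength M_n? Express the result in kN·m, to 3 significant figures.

T = A_s f_y = 4040 × 400 = 1616000 N = 1616 kN.
From C = T: a = T/(0.85 f'_c b) = 1616000/(0.85 × 28.4 × 430) = 155.68 mm.
M_n = T(d − a/2) = 1616 kN × (665 − 77.84) mm = 948.85 kN·m.

M_n ≈ 949 kN·m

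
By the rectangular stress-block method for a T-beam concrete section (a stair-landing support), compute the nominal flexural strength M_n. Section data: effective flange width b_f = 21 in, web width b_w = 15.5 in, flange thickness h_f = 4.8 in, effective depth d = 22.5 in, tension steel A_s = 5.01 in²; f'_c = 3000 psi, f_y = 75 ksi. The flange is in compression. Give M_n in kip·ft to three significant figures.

M_n ≈ 591 kip·ft

Tension: T = A_s f_y = 5.01 × 75 = 375.75 kips.
Try a within the flange: a = T/(0.85 f'_c b_f) = 375.75/(0.85 × 3 × 21) = 7.017 in.
a = 7.017 > h_f = 4.8 in: the block extends into the web. Split into flange-overhang and web parts.
C_f = 0.85 f'_c (b_f − b_w) h_f = 0.85 × 3 × (21 − 15.5) × 4.8 = 67.3 kips.
Remaining web compression depth: a_w = (T − C_f)/(0.85 f'_c b_w) = (375.75 − 67.3)/(0.85 × 3 × 15.5) = 7.804 in.
M_n = C_f(d − h_f/2) + (T − C_f)(d − a_w/2) = 67.3 × (22.5 − 2.4) + 308.45 × (22.5 − 3.902) = 1352.7 + 5736.6 = 7089.3 kip·in.
M_n = 7089.3/12 = 590.78 kip·ft.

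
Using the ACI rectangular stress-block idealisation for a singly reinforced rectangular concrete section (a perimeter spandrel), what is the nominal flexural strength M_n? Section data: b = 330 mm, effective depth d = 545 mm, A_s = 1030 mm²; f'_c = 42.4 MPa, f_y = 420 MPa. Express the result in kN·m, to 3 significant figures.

M_n ≈ 228 kN·m

T = A_s f_y = 1030 × 420 = 432600 N = 432.6 kN.
From C = T: a = T/(0.85 f'_c b) = 432600/(0.85 × 42.4 × 330) = 36.37 mm.
M_n = T(d − a/2) = 432.6 kN × (545 − 18.185) mm = 227.90 kN·m.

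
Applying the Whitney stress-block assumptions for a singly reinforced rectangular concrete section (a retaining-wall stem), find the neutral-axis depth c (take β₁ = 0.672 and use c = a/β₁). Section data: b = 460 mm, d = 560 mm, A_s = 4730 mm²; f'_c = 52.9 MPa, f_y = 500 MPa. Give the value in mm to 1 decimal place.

c ≈ 170.1 mm

T = A_s f_y = 4730 × 500 = 2365000 N = 2365 kN.
Setting C = 0.85 f'_c a b equal to T: a = 2365000/(0.85 × 52.9 × 460) = 114.340 mm.
With β₁ = 0.672, c = a/β₁ = 114.340/0.672 = 170.1 mm.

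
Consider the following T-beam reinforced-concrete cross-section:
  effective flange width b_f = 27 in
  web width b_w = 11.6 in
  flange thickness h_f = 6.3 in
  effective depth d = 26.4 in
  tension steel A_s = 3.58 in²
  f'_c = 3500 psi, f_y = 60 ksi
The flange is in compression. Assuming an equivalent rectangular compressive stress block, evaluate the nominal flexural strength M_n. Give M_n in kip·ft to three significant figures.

M_n ≈ 449 kip·ft

Tension: T = A_s f_y = 3.58 × 60 = 214.8 kips.
Try a within the flange: a = T/(0.85 f'_c b_f) = 214.8/(0.85 × 3.5 × 27) = 2.674 in.
Since a = 2.674 ≤ h_f = 6.3 in, the stress block lies entirely in the flange; analyse as a rectangular beam of width b_f.
M_n = T(d − a/2) = 214.8 × (26.4 − 1.337) = 5383.5 kip·in.
M_n = 5383.5/12 = 448.63 kip·ft.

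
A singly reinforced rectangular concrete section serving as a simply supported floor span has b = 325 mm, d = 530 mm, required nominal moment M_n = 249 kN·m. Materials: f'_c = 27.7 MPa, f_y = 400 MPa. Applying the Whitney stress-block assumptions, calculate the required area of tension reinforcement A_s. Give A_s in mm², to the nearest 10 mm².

A_s ≈ 1250 mm²

With M_n = 0.85 f'_c a b (d − a/2), solve the quadratic for a:
a = d − √(d² − 2M_n/(0.85 f'_c b)) = 530 − √(530² − 2 × 249×10⁶/(0.85 × 27.7 × 325)) = 65.44 mm.
A_s = 0.85 f'_c a b / f_y = 0.85 × 27.7 × 65.44 × 325 / 400 = 1251.9 mm².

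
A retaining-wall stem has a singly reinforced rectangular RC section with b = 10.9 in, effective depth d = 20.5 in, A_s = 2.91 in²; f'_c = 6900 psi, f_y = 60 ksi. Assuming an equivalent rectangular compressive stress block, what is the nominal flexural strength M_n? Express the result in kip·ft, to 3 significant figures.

M_n ≈ 278 kip·ft

T = A_s f_y = 2.91 × 60 = 174.6 kips.
a = T/(0.85 f'_c b) = 174.6/(0.85 × 6.9 × 10.9) = 2.731 in.
M_n = T(d − a/2) = 174.6 × (20.5 − 1.3655) = 3340.9 kip·in = 3340.9/12 = 278.41 kip·ft.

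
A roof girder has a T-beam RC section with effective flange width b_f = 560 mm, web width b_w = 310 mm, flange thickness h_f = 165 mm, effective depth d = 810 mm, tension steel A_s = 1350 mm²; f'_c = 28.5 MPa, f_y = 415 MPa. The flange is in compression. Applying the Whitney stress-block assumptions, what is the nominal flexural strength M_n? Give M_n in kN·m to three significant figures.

M_n ≈ 442 kN·m

Tension: T = A_s f_y = 1350 × 415 = 560250 N.
Try a within the flange: a = T/(0.85 f'_c b_f) = 560250/(0.85 × 28.5 × 560) = 41.30 mm.
Since a = 41.30 ≤ h_f = 165 mm, the stress block lies entirely in the flange; analyse as a rectangular beam of width b_f.
M_n = T(d − a/2) = 560250 × (810 − 20.65) = 442.23 × 10⁶ N·mm.
M_n = 442.23 kN·m.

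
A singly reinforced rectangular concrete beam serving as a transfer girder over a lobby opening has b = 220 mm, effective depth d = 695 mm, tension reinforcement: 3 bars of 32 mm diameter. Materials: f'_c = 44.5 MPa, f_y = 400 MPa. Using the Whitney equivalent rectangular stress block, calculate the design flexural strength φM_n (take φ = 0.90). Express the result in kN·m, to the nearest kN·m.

φM_n ≈ 553 kN·m

A_s = 3 × 804 = 2412 mm².
T = A_s f_y = 2412 × 400 = 964800 N = 964.8 kN.
From C = T: a = T/(0.85 f'_c b) = 964800/(0.85 × 44.5 × 220) = 115.94 mm.
M_n = T(d − a/2) = 964.8 kN × (695 − 57.97) mm = 614.61 kN·m.
φM_n = 0.90 × 614.61 = 553.15 kN·m.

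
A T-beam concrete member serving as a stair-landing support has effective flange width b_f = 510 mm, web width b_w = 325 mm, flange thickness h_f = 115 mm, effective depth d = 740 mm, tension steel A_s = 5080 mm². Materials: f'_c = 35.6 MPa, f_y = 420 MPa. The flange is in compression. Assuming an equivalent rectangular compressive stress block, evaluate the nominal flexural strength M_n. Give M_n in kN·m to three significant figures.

Tension: T = A_s f_y = 5080 × 420 = 2133600 N.
Try a within the flange: a = T/(0.85 f'_c b_f) = 2133600/(0.85 × 35.6 × 510) = 138.25 mm.
a = 138.25 > h_f = 115 mm: the block extends into the web. Split into flange-overhang and web parts.
C_f = 0.85 f'_c (b_f − b_w) h_f = 0.85 × 35.6 × (510 − 325) × 115 = 643782 N.
Remaining web compression depth: a_w = (T − C_f)/(0.85 f'_c b_w) = (2133600 − 643782)/(0.85 × 35.6 × 325) = 151.49 mm.
M_n = C_f(d − h_f/2) + (T − C_f)(d − a_w/2) = 643782 × (740 − 57.5) + 1489818 × (740 − 75.745) = 439.38 + 989.62 = 1429.00 × 10⁶ N·mm.
M_n = 1429.00 kN·m.

M_n ≈ 1430 kN·m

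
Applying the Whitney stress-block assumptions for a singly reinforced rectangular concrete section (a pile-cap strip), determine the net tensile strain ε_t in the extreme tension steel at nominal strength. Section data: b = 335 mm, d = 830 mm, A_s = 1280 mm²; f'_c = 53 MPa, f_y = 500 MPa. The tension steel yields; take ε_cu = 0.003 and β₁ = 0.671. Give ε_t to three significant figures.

ε_t ≈ 0.0364

a = A_s f_y/(0.85 f'_c b) = 42.41 mm.
β₁ = 0.671, so c = a/β₁ = 42.41/0.671 = 63.20 mm.
From the linear strain diagram with ε_cu = 0.003: ε_t = 0.003 (d − c)/c = 0.003 × (830 − 63.20)/63.20 = 0.0364.
Since ε_t ≥ 0.005, the section is tension-controlled.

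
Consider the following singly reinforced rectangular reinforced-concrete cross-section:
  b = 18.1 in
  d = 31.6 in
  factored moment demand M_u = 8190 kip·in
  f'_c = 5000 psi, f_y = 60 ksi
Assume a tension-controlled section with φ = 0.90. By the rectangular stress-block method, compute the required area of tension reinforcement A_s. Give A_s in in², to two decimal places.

A_s ≈ 5.12 in²

M_n = M_u/φ = 8190/0.90 = 9100 kip·in.
From M_n = 0.85 f'_c a b (d − a/2):
a = d − √(d² − 2M_n/(0.85 f'_c b)) = 31.6 − √(31.6² − 2 × 9100/(0.85 × 5 × 18.1)) = 3.996 in.
A_s = 0.85 f'_c a b / f_y = 0.85 × 5 × 3.996 × 18.1 / 60 = 5.123 in².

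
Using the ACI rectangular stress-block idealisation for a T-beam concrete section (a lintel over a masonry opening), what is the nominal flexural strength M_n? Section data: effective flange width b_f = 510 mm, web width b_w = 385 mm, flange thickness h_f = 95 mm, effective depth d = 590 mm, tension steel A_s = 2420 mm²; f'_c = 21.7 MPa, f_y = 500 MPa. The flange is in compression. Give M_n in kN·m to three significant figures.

M_n ≈ 634 kN·m

Tension: T = A_s f_y = 2420 × 500 = 1210000 N.
Try a within the flange: a = T/(0.85 f'_c b_f) = 1210000/(0.85 × 21.7 × 510) = 128.63 mm.
a = 128.63 > h_f = 95 mm: the block extends into the web. Split into flange-overhang and web parts.
C_f = 0.85 f'_c (b_f − b_w) h_f = 0.85 × 21.7 × (510 − 385) × 95 = 219034 N.
Remaining web compression depth: a_w = (T − C_f)/(0.85 f'_c b_w) = (1210000 − 219034)/(0.85 × 21.7 × 385) = 139.55 mm.
M_n = C_f(d − h_f/2) + (T − C_f)(d − a_w/2) = 219034 × (590 − 47.5) + 990966 × (590 − 69.775) = 118.83 + 515.53 = 634.36 × 10⁶ N·mm.
M_n = 634.36 kN·m.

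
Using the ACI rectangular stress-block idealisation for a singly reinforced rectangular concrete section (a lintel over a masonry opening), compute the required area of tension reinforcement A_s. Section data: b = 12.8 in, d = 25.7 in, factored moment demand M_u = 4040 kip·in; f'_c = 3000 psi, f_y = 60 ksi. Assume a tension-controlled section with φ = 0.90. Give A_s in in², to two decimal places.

A_s ≈ 3.30 in²

M_n = M_u/φ = 4040/0.90 = 4488.89 kip·in.
From M_n = 0.85 f'_c a b (d − a/2):
a = d − √(d² − 2M_n/(0.85 f'_c b)) = 25.7 − √(25.7² − 2 × 4488.89/(0.85 × 3 × 12.8)) = 6.067 in.
A_s = 0.85 f'_c a b / f_y = 0.85 × 3 × 6.067 × 12.8 / 60 = 3.300 in².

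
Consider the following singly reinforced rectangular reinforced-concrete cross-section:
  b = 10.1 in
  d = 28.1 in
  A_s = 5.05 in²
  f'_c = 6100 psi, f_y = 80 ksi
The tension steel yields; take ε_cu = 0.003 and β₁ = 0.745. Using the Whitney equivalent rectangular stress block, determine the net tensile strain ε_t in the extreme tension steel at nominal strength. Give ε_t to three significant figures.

a = A_s f_y/(0.85 f'_c b) = 7.715 in.
β₁ = 0.745, so c = a/β₁ = 7.715/0.745 = 10.356 in.
From the linear strain diagram with ε_cu = 0.003: ε_t = 0.003 (d − c)/c = 0.003 × (28.1 − 10.356)/10.356 = 0.00514.
Since ε_t ≥ 0.005, the section is tension-controlled.

ε_t ≈ 0.00514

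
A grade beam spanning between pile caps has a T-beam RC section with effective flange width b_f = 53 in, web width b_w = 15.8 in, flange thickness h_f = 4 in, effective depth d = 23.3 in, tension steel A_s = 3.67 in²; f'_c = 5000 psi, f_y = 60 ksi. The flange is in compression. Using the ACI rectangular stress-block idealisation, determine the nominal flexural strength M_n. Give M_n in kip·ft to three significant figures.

M_n ≈ 419 kip·ft

Tension: T = A_s f_y = 3.67 × 60 = 220.2 kips.
Try a within the flange: a = T/(0.85 f'_c b_f) = 220.2/(0.85 × 5 × 53) = 0.978 in.
Since a = 0.978 ≤ h_f = 4 in, the stress block lies entirely in the flange; analyse as a rectangular beam of width b_f.
M_n = T(d − a/2) = 220.2 × (23.3 − 0.489) = 5023.0 kip·in.
M_n = 5023.0/12 = 418.58 kip·ft.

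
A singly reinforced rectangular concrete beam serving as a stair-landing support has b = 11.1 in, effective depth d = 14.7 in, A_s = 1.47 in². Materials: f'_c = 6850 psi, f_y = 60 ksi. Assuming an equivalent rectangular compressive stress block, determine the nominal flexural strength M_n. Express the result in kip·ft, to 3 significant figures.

T = A_s f_y = 1.47 × 60 = 88.2 kips.
a = T/(0.85 f'_c b) = 88.2/(0.85 × 6.85 × 11.1) = 1.365 in.
M_n = T(d − a/2) = 88.2 × (14.7 − 0.6825) = 1236.3 kip·in = 1236.3/12 = 103.03 kip·ft.

M_n ≈ 103 kip·ft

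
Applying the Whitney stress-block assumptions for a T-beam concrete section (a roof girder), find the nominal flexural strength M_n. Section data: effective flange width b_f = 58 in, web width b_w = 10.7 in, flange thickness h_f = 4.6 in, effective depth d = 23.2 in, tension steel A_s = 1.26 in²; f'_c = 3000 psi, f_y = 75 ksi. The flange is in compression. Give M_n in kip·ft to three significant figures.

Tension: T = A_s f_y = 1.26 × 75 = 94.5 kips.
Try a within the flange: a = T/(0.85 f'_c b_f) = 94.5/(0.85 × 3 × 58) = 0.639 in.
Since a = 0.639 ≤ h_f = 4.6 in, the stress block lies entirely in the flange; analyse as a rectangular beam of width b_f.
M_n = T(d − a/2) = 94.5 × (23.2 − 0.3195) = 2162.2 kip·in.
M_n = 2162.2/12 = 180.18 kip·ft.

M_n ≈ 180 kip·ft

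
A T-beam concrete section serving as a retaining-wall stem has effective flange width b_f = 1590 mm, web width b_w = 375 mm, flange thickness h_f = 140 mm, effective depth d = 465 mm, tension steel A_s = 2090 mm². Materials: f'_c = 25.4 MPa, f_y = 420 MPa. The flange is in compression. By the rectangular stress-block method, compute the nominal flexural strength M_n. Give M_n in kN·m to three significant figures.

Tension: T = A_s f_y = 2090 × 420 = 877800 N.
Try a within the flange: a = T/(0.85 f'_c b_f) = 877800/(0.85 × 25.4 × 1590) = 25.57 mm.
Since a = 25.57 ≤ h_f = 140 mm, the stress block lies entirely in the flange; analyse as a rectangular beam of width b_f.
M_n = T(d − a/2) = 877800 × (465 − 12.785) = 396.95 × 10⁶ N·mm.
M_n = 396.95 kN·m.

M_n ≈ 397 kN·m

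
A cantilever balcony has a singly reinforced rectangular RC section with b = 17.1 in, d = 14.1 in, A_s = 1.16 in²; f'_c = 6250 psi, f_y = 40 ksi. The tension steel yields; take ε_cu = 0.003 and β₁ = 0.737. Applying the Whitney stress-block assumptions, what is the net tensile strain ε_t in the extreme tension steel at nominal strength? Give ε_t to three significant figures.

a = A_s f_y/(0.85 f'_c b) = 0.511 in.
β₁ = 0.737, so c = a/β₁ = 0.511/0.737 = 0.693 in.
From the linear strain diagram with ε_cu = 0.003: ε_t = 0.003 (d − c)/c = 0.003 × (14.1 − 0.693)/0.693 = 0.0580.
Since ε_t ≥ 0.005, the section is tension-controlled.

ε_t ≈ 0.0580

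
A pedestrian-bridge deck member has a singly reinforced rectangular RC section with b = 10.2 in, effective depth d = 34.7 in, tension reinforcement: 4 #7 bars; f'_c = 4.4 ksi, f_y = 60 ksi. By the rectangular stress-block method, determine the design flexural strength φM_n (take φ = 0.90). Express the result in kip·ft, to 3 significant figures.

φM_n ≈ 354 kip·ft

A_s = 4 × 0.6 = 2.4 in².
T = A_s f_y = 2.4 × 60 = 144 kips.
a = T/(0.85 f'_c b) = 144/(0.85 × 4.4 × 10.2) = 3.775 in.
M_n = T(d − a/2) = 144 × (34.7 − 1.8875) = 4725.0 kip·in = 4725.0/12 = 393.75 kip·ft.
φM_n = 0.90 × 393.75 = 354.38 kip·ft.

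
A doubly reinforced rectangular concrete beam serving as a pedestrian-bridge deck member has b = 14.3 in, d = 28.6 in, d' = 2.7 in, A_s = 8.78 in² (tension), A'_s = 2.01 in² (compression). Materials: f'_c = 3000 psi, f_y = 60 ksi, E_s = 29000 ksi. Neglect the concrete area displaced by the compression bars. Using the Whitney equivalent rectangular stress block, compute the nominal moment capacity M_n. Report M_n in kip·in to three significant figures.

M_n ≈ 12500 kip·in

Assume both steels yield.
a = (A_s − A'_s) f_y/(0.85 f'_c b) = (8.78 − 2.01) × 60/(0.85 × 3 × 14.3) = 11.139 in.
c = a/β₁ = 11.139/0.85 = 13.105 in; ε'_s = 0.003(c − d')/c = 0.0024 ≥ ε_y = 0.0021, so the compression steel yields.
M_n = (A_s − A'_s) f_y (d − a/2) + A'_s f_y (d − d') = 406.2 × (28.6 − 5.5695) + 120.6 × (28.6 − 2.7) = 9355.0 + 3123.5 = 12478.5 kip·in.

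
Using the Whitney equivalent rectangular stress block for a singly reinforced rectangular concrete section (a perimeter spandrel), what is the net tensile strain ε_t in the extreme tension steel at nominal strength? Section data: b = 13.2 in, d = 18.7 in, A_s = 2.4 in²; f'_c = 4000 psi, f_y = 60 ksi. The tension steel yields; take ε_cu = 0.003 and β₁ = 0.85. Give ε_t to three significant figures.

ε_t ≈ 0.0119

a = A_s f_y/(0.85 f'_c b) = 3.209 in.
β₁ = 0.85, so c = a/β₁ = 3.209/0.85 = 3.775 in.
From the linear strain diagram with ε_cu = 0.003: ε_t = 0.003 (d − c)/c = 0.003 × (18.7 − 3.775)/3.775 = 0.0119.
Since ε_t ≥ 0.005, the section is tension-controlled.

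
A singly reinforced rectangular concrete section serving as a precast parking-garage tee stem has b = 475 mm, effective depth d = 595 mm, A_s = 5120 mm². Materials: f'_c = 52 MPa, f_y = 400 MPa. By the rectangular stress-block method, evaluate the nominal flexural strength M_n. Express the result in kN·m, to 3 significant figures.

M_n ≈ 1120 kN·m

T = A_s f_y = 5120 × 400 = 2048000 N = 2048 kN.
From C = T: a = T/(0.85 f'_c b) = 2048000/(0.85 × 52 × 475) = 97.55 mm.
M_n = T(d − a/2) = 2048 kN × (595 − 48.775) mm = 1118.67 kN·m.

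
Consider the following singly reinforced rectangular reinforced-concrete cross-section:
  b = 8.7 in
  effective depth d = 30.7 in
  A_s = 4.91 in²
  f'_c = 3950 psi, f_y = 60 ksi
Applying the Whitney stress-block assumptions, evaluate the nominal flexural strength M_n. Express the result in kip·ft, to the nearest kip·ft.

T = A_s f_y = 4.91 × 60 = 294.6 kips.
a = T/(0.85 f'_c b) = 294.6/(0.85 × 3.95 × 8.7) = 10.086 in.
M_n = T(d − a/2) = 294.6 × (30.7 − 5.043) = 7558.6 kip·in = 7558.6/12 = 629.88 kip·ft.

M_n ≈ 630 kip·ft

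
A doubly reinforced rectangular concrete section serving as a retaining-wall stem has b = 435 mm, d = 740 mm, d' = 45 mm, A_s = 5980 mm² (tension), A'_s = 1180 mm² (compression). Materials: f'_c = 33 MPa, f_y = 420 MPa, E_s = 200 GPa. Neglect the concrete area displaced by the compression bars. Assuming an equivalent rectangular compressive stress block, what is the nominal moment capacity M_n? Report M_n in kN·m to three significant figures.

Assume both tension and compression steel yield.
Net tension couple steel: A_s − A'_s = 4800 mm².
a = (A_s − A'_s) f_y / (0.85 f'_c b) = 2016000/(0.85 × 33 × 435) = 165.22 mm.
c = a/β₁ = 165.22/0.814 = 202.97 mm; ε'_s = 0.003(c − d')/c = 0.0023 ≥ f_y/E_s = 0.0021, so compression steel does yield.
M_n = (A_s − A'_s) f_y (d − a/2) + A'_s f_y (d − d') = [2016000 × (740 − 82.61) + 495600 × (740 − 45)] × 10⁻⁶ = 1325.30 + 344.44 = 1669.74 kN·m.

M_n ≈ 1670 kN·m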